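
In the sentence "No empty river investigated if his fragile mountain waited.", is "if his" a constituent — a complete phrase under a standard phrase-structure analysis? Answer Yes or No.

No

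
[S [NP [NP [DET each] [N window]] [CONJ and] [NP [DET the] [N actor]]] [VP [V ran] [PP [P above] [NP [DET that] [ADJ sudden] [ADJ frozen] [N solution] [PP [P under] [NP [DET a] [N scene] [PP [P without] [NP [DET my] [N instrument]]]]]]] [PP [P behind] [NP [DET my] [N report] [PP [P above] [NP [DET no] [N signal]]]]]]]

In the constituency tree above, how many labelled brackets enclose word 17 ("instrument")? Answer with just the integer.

9

The word sits inside N, which is inside NP, inside PP, inside NP, inside PP, inside NP, inside PP, inside VP, inside S — 9 brackets in all.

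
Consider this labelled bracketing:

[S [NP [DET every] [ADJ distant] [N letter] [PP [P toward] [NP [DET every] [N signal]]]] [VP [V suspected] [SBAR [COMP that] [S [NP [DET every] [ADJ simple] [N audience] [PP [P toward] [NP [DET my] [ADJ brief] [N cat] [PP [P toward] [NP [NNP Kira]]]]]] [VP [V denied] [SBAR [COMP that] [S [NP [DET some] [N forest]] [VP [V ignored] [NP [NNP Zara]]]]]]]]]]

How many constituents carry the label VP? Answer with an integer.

The VP constituents are: [VP suspected that every simple audience toward my brief cat toward Kira denied that some forest ignored Zara]; [VP denied that some forest ignored Zara]; [VP ignored Zara]. Total: 3.

3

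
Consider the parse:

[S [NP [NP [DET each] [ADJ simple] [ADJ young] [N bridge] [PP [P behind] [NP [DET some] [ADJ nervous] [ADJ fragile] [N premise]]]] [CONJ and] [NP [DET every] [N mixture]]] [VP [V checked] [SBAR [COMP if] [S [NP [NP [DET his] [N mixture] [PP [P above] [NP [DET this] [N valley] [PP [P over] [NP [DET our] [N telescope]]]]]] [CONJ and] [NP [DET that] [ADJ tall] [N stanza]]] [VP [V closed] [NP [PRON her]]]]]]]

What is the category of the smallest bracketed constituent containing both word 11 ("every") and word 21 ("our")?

S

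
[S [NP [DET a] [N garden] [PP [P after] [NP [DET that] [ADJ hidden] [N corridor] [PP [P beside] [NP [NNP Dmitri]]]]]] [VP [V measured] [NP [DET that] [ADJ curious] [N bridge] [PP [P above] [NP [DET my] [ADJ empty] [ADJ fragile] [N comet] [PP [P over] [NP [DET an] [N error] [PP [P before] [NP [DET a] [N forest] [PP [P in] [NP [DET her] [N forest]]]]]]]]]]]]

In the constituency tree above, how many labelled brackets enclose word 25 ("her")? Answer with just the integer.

12

Counting open brackets not yet closed at "her": [S [VP [NP [PP [NP [PP [NP [PP [NP [PP [NP [DET = 12.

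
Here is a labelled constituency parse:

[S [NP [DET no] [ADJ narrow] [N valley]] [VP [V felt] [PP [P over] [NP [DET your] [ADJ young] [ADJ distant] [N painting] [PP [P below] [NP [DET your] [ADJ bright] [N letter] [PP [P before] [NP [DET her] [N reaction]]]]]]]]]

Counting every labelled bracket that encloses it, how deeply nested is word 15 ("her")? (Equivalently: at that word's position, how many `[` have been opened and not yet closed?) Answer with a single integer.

9

Counting open brackets not yet closed at "her": [S [VP [PP [NP [PP [NP [PP [NP [DET = 9.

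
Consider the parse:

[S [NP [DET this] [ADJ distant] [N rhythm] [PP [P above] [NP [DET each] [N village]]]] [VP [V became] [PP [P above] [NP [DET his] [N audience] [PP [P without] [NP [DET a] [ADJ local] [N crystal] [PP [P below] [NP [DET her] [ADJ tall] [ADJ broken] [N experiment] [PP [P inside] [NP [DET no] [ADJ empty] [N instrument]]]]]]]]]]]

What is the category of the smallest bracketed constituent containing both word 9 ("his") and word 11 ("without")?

NP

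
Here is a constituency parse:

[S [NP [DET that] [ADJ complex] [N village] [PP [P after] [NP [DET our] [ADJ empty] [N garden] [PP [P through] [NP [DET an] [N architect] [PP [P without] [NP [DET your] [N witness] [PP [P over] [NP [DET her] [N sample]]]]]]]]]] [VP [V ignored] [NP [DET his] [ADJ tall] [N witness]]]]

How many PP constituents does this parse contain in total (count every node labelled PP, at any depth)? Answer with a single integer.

4

Scanning left to right, an opening `[PP` appears at word positions 4, 8, 11, 14 — 4 in total.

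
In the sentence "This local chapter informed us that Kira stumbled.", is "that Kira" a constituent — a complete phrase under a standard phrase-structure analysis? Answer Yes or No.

No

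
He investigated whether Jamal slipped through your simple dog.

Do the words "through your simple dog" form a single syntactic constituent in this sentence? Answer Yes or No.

Yes

The sequence corresponds to a single PP node — the prepositional phrase "through your simple dog".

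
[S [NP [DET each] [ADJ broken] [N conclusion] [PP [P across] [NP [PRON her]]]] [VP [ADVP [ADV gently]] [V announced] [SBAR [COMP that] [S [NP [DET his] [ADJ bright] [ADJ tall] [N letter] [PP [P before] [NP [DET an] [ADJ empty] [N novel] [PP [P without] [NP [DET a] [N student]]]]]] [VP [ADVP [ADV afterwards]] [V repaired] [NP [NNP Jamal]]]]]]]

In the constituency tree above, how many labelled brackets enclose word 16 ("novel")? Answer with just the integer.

8

Counting open brackets not yet closed at "novel": [S [VP [SBAR [S [NP [PP [NP [N = 8.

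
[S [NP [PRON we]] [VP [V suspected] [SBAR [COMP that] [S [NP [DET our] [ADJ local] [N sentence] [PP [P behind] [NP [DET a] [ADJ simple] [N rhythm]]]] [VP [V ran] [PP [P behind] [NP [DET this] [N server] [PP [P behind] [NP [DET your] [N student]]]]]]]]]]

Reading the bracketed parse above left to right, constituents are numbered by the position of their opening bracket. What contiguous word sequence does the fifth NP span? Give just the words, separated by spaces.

your student

The NP opening brackets appear, in order, over: "we"; "our local sentence behind a simple rhythm"; "a simple rhythm"; "this server behind your student"; "your student". The fifth one spans "your student".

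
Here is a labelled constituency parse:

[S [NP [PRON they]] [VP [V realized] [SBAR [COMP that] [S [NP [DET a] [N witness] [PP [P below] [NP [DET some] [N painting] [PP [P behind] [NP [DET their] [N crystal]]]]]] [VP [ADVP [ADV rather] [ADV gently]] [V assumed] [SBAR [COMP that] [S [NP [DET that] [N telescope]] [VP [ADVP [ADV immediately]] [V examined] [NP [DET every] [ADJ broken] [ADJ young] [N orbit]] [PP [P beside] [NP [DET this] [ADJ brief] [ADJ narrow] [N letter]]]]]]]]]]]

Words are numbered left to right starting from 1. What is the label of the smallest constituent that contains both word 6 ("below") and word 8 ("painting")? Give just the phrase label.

PP

The smallest bracket enclosing both words is [PP below some painting behind their crystal], so the label is PP.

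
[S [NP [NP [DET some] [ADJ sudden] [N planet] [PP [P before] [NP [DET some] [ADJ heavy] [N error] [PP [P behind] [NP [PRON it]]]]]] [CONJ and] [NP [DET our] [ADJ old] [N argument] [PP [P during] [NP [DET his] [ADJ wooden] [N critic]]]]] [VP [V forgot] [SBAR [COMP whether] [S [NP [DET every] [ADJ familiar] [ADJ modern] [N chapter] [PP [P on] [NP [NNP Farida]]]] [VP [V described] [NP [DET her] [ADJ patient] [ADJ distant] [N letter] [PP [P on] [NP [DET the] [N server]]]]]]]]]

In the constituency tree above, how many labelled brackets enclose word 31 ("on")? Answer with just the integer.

8

Counting open brackets not yet closed at "on": [S [VP [SBAR [S [VP [NP [PP [P = 8.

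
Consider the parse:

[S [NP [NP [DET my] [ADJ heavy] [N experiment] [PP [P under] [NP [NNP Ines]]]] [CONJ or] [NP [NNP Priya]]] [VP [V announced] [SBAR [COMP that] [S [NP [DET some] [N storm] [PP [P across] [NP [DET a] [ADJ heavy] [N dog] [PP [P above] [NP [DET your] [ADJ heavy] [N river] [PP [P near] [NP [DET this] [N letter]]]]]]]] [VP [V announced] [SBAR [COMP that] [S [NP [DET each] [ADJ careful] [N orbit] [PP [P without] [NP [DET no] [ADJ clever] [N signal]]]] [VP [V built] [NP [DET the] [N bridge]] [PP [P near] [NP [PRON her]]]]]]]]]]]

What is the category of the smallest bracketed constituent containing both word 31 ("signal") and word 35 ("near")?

S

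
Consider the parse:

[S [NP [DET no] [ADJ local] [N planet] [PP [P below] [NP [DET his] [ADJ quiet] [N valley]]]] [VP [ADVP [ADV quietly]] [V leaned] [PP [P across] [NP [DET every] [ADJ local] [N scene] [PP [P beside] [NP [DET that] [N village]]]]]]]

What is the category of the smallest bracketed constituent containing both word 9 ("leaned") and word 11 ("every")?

VP

Word 9 lies under S → VP → V; word 11 lies under S → VP → PP → NP → DET. The lowest shared node is the VP.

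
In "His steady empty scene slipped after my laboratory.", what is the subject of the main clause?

The subject of the main clause is the NP immediately before the verb "slipped": "his steady empty scene".

his steady empty scene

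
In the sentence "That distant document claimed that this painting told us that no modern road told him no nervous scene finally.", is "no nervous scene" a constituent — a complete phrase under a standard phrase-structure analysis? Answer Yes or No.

Yes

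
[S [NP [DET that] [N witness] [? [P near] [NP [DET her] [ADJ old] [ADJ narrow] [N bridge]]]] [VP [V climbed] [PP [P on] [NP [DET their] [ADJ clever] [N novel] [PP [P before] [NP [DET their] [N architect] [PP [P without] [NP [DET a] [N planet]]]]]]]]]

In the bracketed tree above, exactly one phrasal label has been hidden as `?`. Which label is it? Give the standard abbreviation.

PP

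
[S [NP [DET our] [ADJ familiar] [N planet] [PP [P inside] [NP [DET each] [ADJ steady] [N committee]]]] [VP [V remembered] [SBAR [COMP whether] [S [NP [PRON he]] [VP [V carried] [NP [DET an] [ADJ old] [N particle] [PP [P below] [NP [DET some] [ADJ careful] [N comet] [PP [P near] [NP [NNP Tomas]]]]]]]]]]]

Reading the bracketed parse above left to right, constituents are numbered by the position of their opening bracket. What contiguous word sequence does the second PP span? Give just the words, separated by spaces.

below some careful comet near Tomas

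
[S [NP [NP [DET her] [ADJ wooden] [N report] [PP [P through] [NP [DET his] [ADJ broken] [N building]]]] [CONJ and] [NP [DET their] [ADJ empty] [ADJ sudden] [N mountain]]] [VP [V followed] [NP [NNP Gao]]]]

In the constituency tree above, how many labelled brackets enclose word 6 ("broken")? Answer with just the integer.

Path from the root down to the word: S → NP → NP → PP → NP → ADJ. That is 6 enclosing brackets.

6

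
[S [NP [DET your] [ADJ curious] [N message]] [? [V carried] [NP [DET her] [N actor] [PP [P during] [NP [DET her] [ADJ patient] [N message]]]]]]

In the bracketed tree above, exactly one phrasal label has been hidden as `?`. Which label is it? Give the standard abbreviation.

VP

A constituent whose immediate children are V 'carried', NP is a verb phrase: VP.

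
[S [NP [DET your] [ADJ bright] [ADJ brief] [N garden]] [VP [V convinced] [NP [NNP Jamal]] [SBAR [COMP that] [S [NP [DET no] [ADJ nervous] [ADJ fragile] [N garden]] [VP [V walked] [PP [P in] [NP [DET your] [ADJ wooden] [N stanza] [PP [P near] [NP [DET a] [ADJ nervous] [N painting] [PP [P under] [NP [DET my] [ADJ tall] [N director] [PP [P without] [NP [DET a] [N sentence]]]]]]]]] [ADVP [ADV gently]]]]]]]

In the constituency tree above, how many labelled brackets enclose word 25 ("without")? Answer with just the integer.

13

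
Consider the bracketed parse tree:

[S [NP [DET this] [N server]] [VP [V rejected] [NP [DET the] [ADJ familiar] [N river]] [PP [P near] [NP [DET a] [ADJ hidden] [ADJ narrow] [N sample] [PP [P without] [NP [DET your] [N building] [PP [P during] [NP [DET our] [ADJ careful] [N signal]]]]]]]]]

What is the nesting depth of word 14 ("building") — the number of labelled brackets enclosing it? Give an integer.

Path from the root down to the word: S → VP → PP → NP → PP → NP → N. That is 7 enclosing brackets.

7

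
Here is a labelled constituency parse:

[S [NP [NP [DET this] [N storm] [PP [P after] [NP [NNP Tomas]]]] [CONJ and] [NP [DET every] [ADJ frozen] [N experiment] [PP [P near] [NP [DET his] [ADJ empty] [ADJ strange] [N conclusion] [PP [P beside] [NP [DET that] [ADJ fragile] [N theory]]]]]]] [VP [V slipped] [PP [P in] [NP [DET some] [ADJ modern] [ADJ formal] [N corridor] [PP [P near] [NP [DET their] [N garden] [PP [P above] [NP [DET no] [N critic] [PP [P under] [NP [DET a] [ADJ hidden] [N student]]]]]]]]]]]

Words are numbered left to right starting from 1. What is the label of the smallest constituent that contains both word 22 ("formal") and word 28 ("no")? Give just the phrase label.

NP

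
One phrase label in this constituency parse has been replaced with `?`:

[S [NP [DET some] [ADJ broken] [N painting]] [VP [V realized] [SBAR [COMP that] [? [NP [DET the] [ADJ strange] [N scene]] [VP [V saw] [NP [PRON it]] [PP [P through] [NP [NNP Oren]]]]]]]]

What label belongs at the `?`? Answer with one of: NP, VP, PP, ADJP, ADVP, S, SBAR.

A constituent whose immediate children are NP, VP is a clause: S.

S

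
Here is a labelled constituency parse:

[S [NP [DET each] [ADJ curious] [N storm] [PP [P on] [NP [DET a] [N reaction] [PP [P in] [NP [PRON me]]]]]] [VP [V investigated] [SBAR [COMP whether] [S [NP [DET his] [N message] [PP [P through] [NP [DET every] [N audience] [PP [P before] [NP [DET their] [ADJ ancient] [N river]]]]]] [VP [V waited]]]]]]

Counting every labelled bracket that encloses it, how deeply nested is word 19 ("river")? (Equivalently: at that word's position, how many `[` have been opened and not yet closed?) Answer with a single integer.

10

The word sits inside N, which is inside NP, inside PP, inside NP, inside PP, inside NP, inside S, inside SBAR, inside VP, inside S — 10 brackets in all.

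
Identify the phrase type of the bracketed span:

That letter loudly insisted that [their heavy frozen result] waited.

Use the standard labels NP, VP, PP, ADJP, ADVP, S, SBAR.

NP

The bracketed span "their heavy frozen result" is headed by "result", making it a noun phrase (NP).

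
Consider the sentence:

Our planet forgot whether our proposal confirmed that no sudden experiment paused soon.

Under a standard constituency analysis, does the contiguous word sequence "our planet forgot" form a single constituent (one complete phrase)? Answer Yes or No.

The sequence begins inside the noun phrase "our planet" and ends inside the verb phrase "forgot whether our proposal confirmed that no sudden experiment paused soon"; it crosses a phrase boundary, so no single node in the tree spans exactly those words.

No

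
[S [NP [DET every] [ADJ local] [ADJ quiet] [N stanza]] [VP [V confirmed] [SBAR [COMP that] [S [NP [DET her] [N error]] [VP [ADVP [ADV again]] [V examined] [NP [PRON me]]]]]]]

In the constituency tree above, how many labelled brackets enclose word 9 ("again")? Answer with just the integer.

7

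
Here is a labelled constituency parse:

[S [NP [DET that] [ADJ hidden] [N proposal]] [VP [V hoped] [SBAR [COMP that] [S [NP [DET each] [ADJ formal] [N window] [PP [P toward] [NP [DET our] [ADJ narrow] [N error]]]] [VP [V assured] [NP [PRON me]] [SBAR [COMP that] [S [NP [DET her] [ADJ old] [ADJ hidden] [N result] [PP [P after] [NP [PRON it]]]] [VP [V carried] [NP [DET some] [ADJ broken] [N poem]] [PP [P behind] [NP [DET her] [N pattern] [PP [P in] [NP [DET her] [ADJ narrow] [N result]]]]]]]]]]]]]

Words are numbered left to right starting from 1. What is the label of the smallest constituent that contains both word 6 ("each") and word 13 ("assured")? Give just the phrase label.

The smallest bracket enclosing both words is [S each formal window toward our narrow error assured me that her old hidden result after it carried some broken poem behind her pattern in her narrow result], so the label is S.

S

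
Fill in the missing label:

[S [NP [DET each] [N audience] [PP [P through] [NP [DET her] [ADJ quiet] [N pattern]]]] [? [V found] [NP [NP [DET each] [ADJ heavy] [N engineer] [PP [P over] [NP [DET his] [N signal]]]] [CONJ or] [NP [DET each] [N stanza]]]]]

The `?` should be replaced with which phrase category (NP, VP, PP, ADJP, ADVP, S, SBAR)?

A constituent whose immediate children are V 'found', NP is a verb phrase: VP.

VP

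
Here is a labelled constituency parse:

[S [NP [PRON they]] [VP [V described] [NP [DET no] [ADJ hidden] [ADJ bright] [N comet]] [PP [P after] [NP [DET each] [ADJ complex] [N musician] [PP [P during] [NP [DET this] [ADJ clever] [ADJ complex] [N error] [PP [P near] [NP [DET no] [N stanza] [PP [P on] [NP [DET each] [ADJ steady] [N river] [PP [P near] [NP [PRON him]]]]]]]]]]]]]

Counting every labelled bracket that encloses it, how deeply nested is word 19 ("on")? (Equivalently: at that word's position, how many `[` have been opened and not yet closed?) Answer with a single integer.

The word sits inside P, which is inside PP, inside NP, inside PP, inside NP, inside PP, inside NP, inside PP, inside VP, inside S — 10 brackets in all.

10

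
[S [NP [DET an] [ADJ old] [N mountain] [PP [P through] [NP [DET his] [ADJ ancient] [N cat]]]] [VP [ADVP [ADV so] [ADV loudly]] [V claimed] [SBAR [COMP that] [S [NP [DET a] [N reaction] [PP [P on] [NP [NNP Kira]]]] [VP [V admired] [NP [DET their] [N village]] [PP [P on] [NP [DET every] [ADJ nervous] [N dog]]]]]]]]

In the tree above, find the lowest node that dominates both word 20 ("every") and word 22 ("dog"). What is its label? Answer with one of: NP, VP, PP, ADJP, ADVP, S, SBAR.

Both words fall inside [NP every nervous dog] (words 20–22), and no smaller constituent contains them both. Label: NP.

NP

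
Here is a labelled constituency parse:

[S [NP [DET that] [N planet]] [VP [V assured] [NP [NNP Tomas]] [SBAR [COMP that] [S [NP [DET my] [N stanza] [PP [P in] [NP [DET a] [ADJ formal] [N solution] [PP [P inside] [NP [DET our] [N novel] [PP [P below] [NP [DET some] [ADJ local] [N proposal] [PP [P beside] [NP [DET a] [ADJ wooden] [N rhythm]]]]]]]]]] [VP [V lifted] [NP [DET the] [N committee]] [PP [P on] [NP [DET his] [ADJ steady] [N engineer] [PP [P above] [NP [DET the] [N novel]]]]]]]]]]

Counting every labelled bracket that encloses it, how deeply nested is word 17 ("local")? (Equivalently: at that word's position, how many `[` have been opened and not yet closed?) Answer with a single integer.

12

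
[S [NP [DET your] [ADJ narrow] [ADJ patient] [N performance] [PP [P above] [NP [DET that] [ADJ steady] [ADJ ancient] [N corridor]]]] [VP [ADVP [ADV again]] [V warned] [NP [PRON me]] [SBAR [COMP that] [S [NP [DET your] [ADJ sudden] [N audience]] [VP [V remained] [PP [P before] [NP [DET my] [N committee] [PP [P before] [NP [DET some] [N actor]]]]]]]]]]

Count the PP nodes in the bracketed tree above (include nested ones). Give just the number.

Scanning left to right, an opening `[PP` appears at word positions 5, 18, 21 — 3 in total.

3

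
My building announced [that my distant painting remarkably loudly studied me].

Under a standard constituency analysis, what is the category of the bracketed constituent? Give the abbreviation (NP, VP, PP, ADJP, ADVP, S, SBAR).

"that" is the head of the bracketed span, so the span is a subordinate clause: SBAR.

SBAR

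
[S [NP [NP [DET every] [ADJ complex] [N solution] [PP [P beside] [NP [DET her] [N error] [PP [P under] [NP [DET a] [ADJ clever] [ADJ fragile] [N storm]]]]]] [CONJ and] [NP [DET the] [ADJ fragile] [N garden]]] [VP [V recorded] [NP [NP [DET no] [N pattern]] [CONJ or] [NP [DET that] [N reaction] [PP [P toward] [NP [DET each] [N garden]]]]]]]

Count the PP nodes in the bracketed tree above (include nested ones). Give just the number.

3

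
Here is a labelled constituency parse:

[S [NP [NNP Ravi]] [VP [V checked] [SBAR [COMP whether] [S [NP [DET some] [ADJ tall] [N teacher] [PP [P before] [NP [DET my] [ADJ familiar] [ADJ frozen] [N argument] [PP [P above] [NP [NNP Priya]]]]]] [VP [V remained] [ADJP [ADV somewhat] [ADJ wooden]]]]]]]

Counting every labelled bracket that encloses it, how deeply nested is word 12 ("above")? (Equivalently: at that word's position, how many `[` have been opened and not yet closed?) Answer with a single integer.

9

The word sits inside P, which is inside PP, inside NP, inside PP, inside NP, inside S, inside SBAR, inside VP, inside S — 9 brackets in all.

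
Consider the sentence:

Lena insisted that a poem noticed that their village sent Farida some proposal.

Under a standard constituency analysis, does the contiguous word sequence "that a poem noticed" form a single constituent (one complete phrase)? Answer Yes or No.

No

"that" belongs to the complementizer "that" while "noticed" belongs to the clause "a poem noticed that their village sent Farida some proposal"; a span that runs across that boundary is not a single phrase.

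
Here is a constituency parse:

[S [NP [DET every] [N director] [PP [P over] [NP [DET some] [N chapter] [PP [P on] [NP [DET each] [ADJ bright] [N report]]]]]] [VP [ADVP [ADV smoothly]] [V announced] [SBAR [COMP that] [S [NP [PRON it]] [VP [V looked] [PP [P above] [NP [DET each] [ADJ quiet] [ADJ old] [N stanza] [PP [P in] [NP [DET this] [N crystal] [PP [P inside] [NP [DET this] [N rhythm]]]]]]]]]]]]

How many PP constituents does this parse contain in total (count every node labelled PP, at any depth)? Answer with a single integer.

The PP constituents are: [PP over some chapter on each bright report]; [PP on each bright report]; [PP above each quiet old stanza in this crystal inside this rhythm]; [PP in this crystal inside this rhythm]; [PP inside this rhythm]. Total: 5.

5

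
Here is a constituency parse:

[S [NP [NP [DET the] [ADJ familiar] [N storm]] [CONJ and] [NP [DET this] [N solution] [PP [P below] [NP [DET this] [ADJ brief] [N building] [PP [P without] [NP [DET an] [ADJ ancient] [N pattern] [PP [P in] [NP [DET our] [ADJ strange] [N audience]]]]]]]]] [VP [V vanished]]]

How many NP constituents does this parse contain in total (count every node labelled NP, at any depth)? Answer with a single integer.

6

Scanning left to right, an opening `[NP` appears at word positions 1, 1, 5, 8, 12, 16 — 6 in total.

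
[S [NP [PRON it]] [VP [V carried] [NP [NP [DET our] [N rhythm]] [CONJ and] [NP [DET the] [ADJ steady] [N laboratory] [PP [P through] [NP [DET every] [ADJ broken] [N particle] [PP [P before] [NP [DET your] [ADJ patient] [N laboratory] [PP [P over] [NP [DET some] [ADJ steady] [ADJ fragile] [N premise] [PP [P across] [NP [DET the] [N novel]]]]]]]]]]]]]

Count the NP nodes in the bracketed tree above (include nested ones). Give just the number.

8

The NP constituents are: [NP it]; [NP our rhythm and the steady laboratory through every broken particle before your patient laboratory over some steady fragile premise across the novel]; [NP our rhythm]; [NP the steady laboratory through every broken particle before your patient laboratory over some steady fragile premise across the novel]; [NP every broken particle before your patient laboratory over some steady fragile premise across the novel]; [NP your patient laboratory over some steady fragile premise across the novel] …. Total: 8.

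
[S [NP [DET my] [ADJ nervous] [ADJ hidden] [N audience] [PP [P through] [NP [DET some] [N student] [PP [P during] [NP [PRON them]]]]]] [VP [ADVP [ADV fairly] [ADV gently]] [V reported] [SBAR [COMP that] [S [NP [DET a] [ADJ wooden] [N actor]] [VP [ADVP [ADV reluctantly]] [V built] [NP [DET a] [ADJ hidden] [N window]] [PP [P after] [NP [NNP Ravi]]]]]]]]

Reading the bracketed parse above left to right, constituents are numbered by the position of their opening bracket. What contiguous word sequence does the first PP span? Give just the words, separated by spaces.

through some student during them

The PP opening brackets appear, in order, over: "through some student during them"; "during them"; "after Ravi". The first one spans "through some student during them".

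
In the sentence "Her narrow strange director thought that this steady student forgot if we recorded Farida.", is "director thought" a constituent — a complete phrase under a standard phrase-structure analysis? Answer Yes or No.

The sequence begins inside the noun phrase "her narrow strange director" and ends inside the verb phrase "thought that this steady student forgot if we recorded Farida"; it crosses a phrase boundary, so no single node in the tree spans exactly those words.

No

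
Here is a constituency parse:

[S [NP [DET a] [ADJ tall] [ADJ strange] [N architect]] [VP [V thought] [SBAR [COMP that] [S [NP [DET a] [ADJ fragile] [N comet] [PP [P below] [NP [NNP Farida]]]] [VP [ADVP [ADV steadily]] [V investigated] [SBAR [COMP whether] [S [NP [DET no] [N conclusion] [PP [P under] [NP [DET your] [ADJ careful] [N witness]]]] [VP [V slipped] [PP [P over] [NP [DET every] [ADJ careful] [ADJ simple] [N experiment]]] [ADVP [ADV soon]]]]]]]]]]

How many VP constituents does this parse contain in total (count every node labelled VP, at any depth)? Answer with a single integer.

3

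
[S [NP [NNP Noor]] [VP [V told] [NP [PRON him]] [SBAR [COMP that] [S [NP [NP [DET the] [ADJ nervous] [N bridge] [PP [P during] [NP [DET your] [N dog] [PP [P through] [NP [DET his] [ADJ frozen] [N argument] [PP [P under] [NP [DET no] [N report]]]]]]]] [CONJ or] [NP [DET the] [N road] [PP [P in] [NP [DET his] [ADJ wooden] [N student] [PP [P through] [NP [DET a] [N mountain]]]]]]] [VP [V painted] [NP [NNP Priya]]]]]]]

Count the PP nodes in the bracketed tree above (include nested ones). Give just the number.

5

Listing each PP by its span: [PP during your dog through his frozen argument under no report]; [PP through his frozen argument under no report]; [PP under no report]; [PP in his wooden student through a mountain]; [PP through a mountain] — that makes 5.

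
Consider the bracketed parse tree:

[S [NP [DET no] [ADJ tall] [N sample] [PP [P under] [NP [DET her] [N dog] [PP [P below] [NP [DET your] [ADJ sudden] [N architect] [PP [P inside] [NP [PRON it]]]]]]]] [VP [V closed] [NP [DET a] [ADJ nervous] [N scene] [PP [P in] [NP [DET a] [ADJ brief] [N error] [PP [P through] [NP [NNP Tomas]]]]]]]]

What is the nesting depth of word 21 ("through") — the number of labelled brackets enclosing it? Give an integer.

7

Counting open brackets not yet closed at "through": [S [VP [NP [PP [NP [PP [P = 7.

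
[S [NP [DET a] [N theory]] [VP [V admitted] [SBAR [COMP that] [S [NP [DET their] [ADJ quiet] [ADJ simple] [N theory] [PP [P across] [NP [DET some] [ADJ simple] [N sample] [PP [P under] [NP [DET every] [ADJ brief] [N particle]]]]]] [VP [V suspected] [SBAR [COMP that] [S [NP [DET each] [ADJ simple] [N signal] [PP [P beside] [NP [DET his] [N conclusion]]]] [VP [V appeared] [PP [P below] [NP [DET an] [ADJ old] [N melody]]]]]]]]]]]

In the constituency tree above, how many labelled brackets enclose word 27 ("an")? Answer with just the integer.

Path from the root down to the word: S → VP → SBAR → S → VP → SBAR → S → VP → PP → NP → DET. That is 11 enclosing brackets.

11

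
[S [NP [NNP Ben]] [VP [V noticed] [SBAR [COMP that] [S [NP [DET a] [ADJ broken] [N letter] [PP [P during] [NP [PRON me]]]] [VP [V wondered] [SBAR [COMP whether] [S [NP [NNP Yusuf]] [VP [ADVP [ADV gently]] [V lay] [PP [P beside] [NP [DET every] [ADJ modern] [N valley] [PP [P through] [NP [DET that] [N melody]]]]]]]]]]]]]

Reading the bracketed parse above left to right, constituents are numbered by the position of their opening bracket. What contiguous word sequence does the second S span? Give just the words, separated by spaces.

Opening `[S` markers occur at word positions 1, 4, 11; the second of these opens the constituent [S a broken letter during me wondered whether Yusuf gently lay beside every modern valley through that melody].

a broken letter during me wondered whether Yusuf gently lay beside every modern valley through that melody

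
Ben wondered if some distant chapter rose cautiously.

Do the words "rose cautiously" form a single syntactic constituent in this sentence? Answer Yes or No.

Yes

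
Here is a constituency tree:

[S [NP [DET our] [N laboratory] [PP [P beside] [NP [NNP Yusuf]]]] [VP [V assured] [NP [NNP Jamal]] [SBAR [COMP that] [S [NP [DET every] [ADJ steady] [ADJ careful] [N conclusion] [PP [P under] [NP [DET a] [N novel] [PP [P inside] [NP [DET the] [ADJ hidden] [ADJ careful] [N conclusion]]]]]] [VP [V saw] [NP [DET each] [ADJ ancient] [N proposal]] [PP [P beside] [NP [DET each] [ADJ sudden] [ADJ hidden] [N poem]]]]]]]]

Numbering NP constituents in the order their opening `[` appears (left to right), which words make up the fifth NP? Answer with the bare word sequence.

a novel inside the hidden careful conclusion

In left-to-right order the NP constituents are "our laboratory beside Yusuf"; "Yusuf"; "Jamal"; "every steady careful conclusion under a novel inside the hidden careful conclusion"; "a novel inside the hidden careful conclusion"; "the hidden careful conclusion"; "each ancient proposal"; "each sudden hidden poem". Number 5 is "a novel inside the hidden careful conclusion".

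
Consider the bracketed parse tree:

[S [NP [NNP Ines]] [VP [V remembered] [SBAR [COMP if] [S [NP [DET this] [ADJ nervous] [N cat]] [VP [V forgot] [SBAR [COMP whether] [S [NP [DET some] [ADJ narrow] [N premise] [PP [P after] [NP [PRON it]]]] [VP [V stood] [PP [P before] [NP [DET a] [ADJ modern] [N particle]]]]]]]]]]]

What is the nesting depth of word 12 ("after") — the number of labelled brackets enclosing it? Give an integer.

Counting open brackets not yet closed at "after": [S [VP [SBAR [S [VP [SBAR [S [NP [PP [P = 10.

10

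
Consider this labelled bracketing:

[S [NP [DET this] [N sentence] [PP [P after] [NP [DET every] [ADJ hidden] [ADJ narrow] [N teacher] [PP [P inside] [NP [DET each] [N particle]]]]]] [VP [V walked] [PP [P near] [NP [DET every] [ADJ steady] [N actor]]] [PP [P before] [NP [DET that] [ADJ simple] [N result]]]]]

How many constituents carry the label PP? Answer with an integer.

The PP constituents are: [PP after every hidden narrow teacher inside each particle]; [PP inside each particle]; [PP near every steady actor]; [PP before that simple result]. Total: 4.

4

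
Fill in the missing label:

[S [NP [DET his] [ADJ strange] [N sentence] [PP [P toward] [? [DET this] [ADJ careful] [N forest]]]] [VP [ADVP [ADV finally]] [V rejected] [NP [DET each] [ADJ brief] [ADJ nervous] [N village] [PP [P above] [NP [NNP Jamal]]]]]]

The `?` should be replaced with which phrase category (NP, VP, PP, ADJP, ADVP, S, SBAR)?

NP

A constituent whose immediate children are DET 'this', ADJ 'careful', N 'forest' is a noun phrase: NP.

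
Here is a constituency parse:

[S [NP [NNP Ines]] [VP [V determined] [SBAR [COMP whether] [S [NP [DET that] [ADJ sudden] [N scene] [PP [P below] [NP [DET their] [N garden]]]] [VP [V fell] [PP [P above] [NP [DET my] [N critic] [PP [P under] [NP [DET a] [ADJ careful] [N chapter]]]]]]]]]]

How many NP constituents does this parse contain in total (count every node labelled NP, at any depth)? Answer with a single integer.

Scanning left to right, an opening `[NP` appears at word positions 1, 4, 8, 12, 15 — 5 in total.

5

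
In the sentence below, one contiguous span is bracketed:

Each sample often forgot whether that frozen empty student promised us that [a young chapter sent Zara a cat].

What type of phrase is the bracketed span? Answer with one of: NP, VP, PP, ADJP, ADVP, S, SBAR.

S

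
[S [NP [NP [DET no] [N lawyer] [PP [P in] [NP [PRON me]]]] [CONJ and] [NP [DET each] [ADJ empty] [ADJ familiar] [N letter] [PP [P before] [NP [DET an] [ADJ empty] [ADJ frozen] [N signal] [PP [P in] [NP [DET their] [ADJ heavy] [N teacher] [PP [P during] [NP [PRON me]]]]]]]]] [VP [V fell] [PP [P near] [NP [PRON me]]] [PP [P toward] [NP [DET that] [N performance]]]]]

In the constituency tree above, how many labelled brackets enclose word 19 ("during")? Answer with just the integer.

9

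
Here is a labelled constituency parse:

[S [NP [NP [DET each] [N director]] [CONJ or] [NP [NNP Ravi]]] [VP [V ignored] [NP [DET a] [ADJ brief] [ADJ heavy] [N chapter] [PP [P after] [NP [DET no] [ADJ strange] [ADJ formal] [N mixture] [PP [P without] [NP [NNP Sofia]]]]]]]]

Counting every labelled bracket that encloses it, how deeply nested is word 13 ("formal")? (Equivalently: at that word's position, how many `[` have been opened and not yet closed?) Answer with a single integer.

6

Path from the root down to the word: S → VP → NP → PP → NP → ADJ. That is 6 enclosing brackets.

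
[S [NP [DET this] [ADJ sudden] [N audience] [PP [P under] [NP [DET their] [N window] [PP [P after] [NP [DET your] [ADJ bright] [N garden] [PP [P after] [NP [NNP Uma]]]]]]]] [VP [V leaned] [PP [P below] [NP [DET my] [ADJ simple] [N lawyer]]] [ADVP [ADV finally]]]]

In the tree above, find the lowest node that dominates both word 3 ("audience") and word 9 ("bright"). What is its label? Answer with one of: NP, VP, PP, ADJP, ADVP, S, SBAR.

Word 3 lies under S → NP → N; word 9 lies under S → NP → PP → NP → PP → NP → ADJ. The lowest shared node is the NP.

NP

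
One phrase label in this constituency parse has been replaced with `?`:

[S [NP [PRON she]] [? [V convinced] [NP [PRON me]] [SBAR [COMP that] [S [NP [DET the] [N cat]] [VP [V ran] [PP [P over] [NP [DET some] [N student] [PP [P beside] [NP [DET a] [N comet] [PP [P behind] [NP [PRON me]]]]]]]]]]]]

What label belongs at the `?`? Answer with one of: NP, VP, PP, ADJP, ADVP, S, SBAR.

VP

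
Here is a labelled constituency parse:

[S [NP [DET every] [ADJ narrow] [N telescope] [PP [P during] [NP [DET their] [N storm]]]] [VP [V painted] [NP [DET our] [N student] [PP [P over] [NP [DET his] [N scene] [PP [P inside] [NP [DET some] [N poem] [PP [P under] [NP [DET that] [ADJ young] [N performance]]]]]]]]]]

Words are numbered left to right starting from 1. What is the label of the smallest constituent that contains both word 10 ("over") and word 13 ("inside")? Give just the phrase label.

The smallest bracket enclosing both words is [PP over his scene inside some poem under that young performance], so the label is PP.

PP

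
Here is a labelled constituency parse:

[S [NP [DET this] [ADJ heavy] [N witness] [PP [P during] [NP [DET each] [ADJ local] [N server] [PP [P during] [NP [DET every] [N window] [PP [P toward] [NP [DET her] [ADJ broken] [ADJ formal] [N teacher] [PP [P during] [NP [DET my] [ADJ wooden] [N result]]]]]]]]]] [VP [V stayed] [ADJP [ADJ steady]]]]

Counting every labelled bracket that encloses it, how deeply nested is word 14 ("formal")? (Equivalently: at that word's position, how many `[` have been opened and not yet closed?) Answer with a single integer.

9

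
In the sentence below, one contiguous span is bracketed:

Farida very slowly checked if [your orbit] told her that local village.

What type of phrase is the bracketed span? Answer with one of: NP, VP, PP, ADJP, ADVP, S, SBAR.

The bracketed span "your orbit" is headed by "orbit", making it a noun phrase (NP).

NP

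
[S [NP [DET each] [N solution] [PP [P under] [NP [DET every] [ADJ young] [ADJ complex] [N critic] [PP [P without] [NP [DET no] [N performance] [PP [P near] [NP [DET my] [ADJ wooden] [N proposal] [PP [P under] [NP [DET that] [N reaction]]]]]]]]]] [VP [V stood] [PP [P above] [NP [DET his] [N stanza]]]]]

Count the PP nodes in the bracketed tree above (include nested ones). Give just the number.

5

Listing each PP by its span: [PP under every young complex critic without no performance near my wooden proposal under that reaction]; [PP without no performance near my wooden proposal under that reaction]; [PP near my wooden proposal under that reaction]; [PP under that reaction]; [PP above his stanza] — that makes 5.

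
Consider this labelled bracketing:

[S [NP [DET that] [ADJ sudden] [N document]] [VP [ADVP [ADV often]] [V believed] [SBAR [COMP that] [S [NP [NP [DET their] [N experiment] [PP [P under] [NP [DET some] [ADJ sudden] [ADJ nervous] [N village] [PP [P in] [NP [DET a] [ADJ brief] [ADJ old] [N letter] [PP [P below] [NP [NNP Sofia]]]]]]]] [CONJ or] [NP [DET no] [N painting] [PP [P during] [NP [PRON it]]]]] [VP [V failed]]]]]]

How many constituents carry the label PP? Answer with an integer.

4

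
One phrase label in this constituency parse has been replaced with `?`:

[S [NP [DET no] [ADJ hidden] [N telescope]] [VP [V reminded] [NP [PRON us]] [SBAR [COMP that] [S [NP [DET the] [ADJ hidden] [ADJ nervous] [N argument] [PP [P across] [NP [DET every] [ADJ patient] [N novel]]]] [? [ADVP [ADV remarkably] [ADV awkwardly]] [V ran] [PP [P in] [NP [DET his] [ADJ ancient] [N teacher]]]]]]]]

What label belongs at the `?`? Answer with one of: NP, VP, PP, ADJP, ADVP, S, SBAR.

The `?` node immediately contains: ADVP, V 'ran', PP. That is the internal structure of a verb phrase, so the label is VP.

VP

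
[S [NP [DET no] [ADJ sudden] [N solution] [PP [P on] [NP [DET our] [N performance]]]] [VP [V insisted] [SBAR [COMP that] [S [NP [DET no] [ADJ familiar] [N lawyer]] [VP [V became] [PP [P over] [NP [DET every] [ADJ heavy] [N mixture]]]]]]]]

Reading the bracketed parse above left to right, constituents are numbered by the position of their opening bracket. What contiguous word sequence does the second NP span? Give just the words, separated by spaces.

our performance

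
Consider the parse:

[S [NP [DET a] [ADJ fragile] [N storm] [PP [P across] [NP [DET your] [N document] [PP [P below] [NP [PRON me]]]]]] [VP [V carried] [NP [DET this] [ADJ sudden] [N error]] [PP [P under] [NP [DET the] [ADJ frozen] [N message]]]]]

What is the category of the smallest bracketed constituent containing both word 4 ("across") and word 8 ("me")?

PP

Both words fall inside [PP across your document below me] (words 4–8), and no smaller constituent contains them both. Label: PP.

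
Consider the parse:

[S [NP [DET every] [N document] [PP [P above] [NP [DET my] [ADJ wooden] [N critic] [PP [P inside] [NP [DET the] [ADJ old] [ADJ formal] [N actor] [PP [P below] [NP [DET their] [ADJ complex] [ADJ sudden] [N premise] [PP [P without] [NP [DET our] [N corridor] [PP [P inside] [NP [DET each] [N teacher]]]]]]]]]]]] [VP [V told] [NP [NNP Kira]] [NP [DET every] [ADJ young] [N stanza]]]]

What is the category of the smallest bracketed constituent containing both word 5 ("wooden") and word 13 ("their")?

Both words fall inside [NP my wooden critic inside the old formal actor below their complex sudden premise without our corridor inside each teacher] (words 4–22), and no smaller constituent contains them both. Label: NP.

NP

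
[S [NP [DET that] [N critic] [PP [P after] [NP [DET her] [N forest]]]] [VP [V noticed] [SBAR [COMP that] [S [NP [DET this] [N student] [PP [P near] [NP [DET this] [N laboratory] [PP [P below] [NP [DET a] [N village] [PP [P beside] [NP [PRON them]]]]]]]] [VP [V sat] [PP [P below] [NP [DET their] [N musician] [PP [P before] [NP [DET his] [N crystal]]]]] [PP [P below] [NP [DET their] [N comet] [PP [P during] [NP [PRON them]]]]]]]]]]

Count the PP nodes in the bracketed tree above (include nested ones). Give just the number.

8

Scanning left to right, an opening `[PP` appears at word positions 3, 10, 13, 16, 19, 22, 25, 28 — 8 in total.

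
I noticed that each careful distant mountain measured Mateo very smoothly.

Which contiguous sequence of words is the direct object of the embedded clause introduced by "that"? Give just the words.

Mateo

"measured" heads the VP of the embedded clause introduced by "that", and "Mateo" is its direct object.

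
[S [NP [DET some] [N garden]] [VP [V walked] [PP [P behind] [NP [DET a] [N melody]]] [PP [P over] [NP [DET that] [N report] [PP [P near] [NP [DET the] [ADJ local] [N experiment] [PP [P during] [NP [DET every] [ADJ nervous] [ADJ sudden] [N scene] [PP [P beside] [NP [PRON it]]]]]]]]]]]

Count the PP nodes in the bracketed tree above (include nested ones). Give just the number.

5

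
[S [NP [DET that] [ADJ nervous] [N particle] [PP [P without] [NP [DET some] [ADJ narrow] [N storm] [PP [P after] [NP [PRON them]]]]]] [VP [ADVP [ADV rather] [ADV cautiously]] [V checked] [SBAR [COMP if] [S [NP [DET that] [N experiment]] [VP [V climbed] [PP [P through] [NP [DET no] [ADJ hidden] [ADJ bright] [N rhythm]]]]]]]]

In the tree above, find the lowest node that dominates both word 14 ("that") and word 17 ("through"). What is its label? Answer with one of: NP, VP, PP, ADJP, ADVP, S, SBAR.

S

The smallest bracket enclosing both words is [S that experiment climbed through no hidden bright rhythm], so the label is S.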